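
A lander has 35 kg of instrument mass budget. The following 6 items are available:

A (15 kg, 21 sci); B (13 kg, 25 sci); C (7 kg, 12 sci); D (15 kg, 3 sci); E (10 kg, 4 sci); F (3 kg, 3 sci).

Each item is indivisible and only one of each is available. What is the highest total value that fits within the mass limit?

58 sci

This is a 0/1 knapsack; check combinations near the capacity.
- A+B+C: mass 15+13+7=35, value 21+25+12=58
- A+B+F: mass 15+13+3=31, value 21+25+3=49
- A+B: mass 15+13=28, value 21+25=46
- B+C+E+F: mass 13+7+10+3=33, value 25+12+4+3=44
Best: 58 sci.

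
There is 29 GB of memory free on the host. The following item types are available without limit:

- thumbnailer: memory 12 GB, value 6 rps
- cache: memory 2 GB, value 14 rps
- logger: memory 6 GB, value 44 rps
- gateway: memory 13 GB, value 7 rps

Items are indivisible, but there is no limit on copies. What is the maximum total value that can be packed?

Best value-per-unit is logger at 44/6; filling with it alone gives 4×44 = 176.
Optimal mix: 2×cache + 4×logger → memory 28, value 204.

204 rps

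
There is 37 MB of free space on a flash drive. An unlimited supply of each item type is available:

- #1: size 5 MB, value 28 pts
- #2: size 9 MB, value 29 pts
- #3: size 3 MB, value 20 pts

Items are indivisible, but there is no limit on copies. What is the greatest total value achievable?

240 pts

Best value-per-unit is #3 at 20/3, and filling with it alone uses size 12×3=36. No mix of the others beats 12×20 = 240.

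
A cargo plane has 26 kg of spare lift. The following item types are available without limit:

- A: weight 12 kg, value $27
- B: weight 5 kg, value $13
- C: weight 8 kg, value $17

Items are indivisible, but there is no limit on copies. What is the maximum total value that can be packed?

$65

Best value-per-unit is B at 13/5, and filling with it alone uses weight 5×5=25. No mix of the others beats 5×13 = 65.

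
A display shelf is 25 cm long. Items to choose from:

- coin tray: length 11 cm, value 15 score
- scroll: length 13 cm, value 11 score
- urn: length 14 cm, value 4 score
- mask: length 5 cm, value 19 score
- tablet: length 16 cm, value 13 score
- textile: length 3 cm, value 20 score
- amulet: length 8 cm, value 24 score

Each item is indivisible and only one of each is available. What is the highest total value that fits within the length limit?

Check high-value combinations within 25 cm:
- mask+textile+amulet: length 5+3+8=16, value 19+20+24=63
- coin tray+textile+amulet: length 11+3+8=22, value 15+20+24=59
- coin tray+mask+amulet: length 11+5+8=24, value 15+19+24=58
- scroll+textile+amulet: length 13+3+8=24, value 11+20+24=55
- coin tray+mask+textile: length 11+5+3=19, value 15+19+20=54
Best: 63 score.

63 score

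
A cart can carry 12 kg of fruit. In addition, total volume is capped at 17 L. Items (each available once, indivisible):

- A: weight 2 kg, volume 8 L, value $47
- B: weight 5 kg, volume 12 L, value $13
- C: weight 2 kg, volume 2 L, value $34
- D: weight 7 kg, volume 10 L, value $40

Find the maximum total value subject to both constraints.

$81

Feasible sets respecting both limits:
- A+C: weight 4, volume 10, value 81
- C+D: weight 9, volume 12, value 74
- A: weight 2, volume 8, value 47
Best: $81.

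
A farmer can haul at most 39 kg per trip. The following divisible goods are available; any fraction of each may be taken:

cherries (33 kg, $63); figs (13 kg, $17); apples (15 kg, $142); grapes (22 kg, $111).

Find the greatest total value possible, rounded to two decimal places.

Take in order of value per unit:
- apples (142/15 per unit): all 15 → value 142, running total 142.00
- grapes (111/22 per unit): all 22 → value 111, running total 253.00
- cherries (63/33 per unit): 2 of 33 → value 2×63/33 = 3.8182, running total 256.82
Total 256.82.

256.82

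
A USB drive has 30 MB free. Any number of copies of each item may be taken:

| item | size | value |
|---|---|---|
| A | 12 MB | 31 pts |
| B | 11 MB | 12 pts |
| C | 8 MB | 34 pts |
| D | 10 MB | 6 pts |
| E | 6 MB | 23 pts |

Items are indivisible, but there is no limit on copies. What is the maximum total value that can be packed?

Best value-per-unit is C at 34/8; filling with it alone gives 3×34 = 102.
Optimal mix: 3×C + 1×E → size 30, value 125.

125 pts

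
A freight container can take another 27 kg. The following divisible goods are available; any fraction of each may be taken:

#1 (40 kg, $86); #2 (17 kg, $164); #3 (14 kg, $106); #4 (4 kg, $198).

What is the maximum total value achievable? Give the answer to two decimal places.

407.43

Take in order of value per unit:
- #4 (198/4 per unit): all 4 → value 198, running total 198.00
- #2 (164/17 per unit): all 17 → value 164, running total 362.00
- #3 (106/14 per unit): 6 of 14 → value 6×106/14 = 45.4286, running total 407.43
Total 407.43.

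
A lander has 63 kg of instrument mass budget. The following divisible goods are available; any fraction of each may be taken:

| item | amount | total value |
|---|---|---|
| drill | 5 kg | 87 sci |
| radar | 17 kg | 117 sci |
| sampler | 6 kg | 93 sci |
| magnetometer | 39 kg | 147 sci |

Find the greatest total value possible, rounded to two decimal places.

Take in order of value per unit:
- drill (87/5 per unit): all 5 → value 87, running total 87.00
- sampler (93/6 per unit): all 6 → value 93, running total 180.00
- radar (117/17 per unit): all 17 → value 117, running total 297.00
- magnetometer (147/39 per unit): 35 of 39 → value 35×147/39 = 131.9231, running total 428.92
Total 428.92.

428.92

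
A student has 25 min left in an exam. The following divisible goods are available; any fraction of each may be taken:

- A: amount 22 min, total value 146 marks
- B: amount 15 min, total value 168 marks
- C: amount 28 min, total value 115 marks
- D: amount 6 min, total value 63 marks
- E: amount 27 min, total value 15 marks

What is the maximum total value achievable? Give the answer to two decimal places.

257.55

Take in order of value per unit:
- B (168/15 per unit): all 15 → value 168, running total 168.00
- D (63/6 per unit): all 6 → value 63, running total 231.00
- A (146/22 per unit): 4 of 22 → value 4×146/22 = 26.5455, running total 257.55
Total 257.55.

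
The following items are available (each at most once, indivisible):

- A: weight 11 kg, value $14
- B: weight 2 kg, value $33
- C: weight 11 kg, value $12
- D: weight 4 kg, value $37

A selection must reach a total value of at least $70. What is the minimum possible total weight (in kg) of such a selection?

6

Subsets with value ≥ 70, sorted by total weight:
- B+D: weight 6, value 70
- A+B+D: weight 17, value 84
Minimum weight: 6 kg.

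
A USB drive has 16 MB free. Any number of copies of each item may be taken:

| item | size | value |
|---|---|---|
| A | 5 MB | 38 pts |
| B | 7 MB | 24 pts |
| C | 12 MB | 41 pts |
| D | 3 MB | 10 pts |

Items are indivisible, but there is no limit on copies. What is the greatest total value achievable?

Best value-per-unit is A at 38/5, and filling with it alone uses size 3×5=15. No mix of the others beats 3×38 = 114.

114 pts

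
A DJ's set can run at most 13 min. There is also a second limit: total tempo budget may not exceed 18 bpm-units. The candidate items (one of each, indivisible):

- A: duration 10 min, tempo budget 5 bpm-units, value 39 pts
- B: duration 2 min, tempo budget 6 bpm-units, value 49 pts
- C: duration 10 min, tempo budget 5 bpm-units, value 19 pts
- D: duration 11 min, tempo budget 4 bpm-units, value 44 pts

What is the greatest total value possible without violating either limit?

93 pts

Feasible sets respecting both limits:
- B+D: duration 13, tempo budget 10, value 93
- A+B: duration 12, tempo budget 11, value 88
- B+C: duration 12, tempo budget 11, value 68
- B: duration 2, tempo budget 6, value 49
Best: 93 pts.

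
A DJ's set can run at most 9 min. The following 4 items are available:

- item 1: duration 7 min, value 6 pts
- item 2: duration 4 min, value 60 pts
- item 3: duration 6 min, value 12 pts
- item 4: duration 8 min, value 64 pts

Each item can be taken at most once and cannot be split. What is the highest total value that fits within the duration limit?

Check high-value combinations within 9 min:
- item 4: duration 8, value 64
- item 2: duration 4, value 60
- item 3: duration 6, value 12
- item 1: duration 7, value 6
Best: 64 pts.

64 pts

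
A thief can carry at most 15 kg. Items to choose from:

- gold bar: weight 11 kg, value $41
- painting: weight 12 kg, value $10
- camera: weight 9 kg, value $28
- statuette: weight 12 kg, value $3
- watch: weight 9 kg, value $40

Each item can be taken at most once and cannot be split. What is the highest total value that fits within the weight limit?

$41

Check high-value combinations within 15 kg:
- gold bar: weight 11, value 41
- watch: weight 9, value 40
- camera: weight 9, value 28
Best: $41.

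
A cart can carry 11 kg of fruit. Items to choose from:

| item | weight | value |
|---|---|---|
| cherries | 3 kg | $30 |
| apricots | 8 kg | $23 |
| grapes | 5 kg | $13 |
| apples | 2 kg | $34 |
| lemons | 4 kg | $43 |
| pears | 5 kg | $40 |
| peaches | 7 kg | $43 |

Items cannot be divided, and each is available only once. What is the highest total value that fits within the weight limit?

$117

This is a 0/1 knapsack; check combinations near the capacity.
- apples+lemons+pears: weight 2+4+5=11, value 34+43+40=117
- cherries+apples+lemons: weight 3+2+4=9, value 30+34+43=107
- cherries+apples+pears: weight 3+2+5=10, value 30+34+40=104
Best: $117.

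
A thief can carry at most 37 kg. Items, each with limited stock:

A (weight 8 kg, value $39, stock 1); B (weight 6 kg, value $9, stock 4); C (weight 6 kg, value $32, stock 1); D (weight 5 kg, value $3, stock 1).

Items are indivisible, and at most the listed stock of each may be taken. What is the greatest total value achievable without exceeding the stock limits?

Top feasible selections:
- 1×A + 3×B + 1×C + 1×D: weight 37, value 101
- 1×A + 3×B + 1×C: weight 32, value 98
- 1×A + 2×B + 1×C + 1×D: weight 31, value 92
Best: $101.

$101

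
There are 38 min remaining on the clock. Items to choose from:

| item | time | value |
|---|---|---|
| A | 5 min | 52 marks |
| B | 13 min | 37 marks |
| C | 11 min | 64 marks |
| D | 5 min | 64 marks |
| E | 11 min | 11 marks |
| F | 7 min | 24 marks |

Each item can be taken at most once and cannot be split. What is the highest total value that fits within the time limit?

This is a 0/1 knapsack; check combinations near the capacity.
- A+B+C+D: time 5+13+11+5=34, value 52+37+64+64=217
- A+C+D+F: time 5+11+5+7=28, value 52+64+64+24=204
- A+C+D+E: time 5+11+5+11=32, value 52+64+64+11=191
Best: 217 marks.

217 marks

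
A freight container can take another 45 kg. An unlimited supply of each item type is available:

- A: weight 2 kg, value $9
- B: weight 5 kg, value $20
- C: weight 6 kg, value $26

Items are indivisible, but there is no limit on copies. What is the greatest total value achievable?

Best value-per-unit is A at 9/2; filling with it alone gives 22×9 = 198.
Optimal mix: 20×A + 1×B → weight 45, value 200.

$200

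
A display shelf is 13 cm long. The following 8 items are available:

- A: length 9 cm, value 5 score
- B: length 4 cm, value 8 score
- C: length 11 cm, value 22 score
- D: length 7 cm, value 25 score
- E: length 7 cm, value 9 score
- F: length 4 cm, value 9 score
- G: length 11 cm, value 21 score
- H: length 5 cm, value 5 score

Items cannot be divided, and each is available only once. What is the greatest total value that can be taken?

34 score

This is a 0/1 knapsack; check combinations near the capacity.
- D+F: length 7+4=11, value 25+9=34
- B+D: length 4+7=11, value 8+25=33
- D+H: length 7+5=12, value 25+5=30
- D: length 7, value 25
Best: 34 score.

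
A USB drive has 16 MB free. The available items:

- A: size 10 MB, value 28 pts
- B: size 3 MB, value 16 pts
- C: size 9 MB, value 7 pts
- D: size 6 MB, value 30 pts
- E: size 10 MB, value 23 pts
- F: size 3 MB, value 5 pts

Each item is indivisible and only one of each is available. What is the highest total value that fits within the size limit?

Check high-value combinations within 16 MB:
- A+D: size 10+6=16, value 28+30=58
- D+E: size 6+10=16, value 30+23=53
- B+D+F: size 3+6+3=12, value 16+30+5=51
- A+B+F: size 10+3+3=16, value 28+16+5=49
Best: 58 pts.

58 pts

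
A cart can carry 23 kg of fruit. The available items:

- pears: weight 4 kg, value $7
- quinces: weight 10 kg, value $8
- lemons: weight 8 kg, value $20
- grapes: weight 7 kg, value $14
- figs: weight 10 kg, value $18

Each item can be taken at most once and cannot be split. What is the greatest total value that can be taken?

Check high-value combinations within 23 kg:
- pears+lemons+figs: weight 4+8+10=22, value 7+20+18=45
- pears+lemons+grapes: weight 4+8+7=19, value 7+20+14=41
- pears+grapes+figs: weight 4+7+10=21, value 7+14+18=39
- lemons+figs: weight 8+10=18, value 20+18=38
Best: $45.

$45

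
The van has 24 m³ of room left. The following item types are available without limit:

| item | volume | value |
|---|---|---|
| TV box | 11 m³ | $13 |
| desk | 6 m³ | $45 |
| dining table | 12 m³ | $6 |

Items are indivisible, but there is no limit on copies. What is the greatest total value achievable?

Best value-per-unit is desk at 45/6, and filling with it alone uses volume 4×6=24. No mix of the others beats 4×45 = 180.

$180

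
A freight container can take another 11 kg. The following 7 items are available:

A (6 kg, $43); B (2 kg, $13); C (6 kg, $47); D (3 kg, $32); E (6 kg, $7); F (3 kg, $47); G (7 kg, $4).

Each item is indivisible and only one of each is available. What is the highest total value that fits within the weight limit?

$107

Check high-value combinations within 11 kg:
- B+C+F: weight 2+6+3=11, value 13+47+47=107
- A+B+F: weight 6+2+3=11, value 43+13+47=103
- C+F: weight 6+3=9, value 47+47=94
- B+D+F: weight 2+3+3=8, value 13+32+47=92
- B+C+D: weight 2+6+3=11, value 13+47+32=92
Best: $107.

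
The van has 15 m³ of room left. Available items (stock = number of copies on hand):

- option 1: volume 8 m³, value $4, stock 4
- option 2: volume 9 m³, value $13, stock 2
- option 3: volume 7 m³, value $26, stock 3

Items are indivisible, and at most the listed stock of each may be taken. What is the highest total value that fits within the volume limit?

$52

Best selections within volume 15 and stock limits:
- 2×option 3: volume 14, value 52
- 1×option 1 + 1×option 3: volume 15, value 30
- 1×option 3: volume 7, value 26
Best: $52.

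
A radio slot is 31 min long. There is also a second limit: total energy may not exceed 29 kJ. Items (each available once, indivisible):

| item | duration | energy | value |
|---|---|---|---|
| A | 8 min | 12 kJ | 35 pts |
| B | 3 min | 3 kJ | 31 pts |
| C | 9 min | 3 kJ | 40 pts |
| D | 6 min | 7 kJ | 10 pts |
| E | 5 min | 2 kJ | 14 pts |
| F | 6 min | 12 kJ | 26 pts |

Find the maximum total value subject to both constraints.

130 pts

Feasible sets respecting both limits:
- A+B+C+D+E: duration 31, energy 27, value 130
- B+C+D+E+F: duration 29, energy 27, value 121
- A+B+C+E: duration 25, energy 20, value 120
- A+B+C+D: duration 26, energy 25, value 116
Best: 130 pts.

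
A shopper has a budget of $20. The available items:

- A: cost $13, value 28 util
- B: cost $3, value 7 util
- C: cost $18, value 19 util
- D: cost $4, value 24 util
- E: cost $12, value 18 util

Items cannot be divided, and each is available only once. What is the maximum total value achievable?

59 util

Check high-value combinations within $20:
- A+B+D: cost 13+3+4=20, value 28+7+24=59
- A+D: cost 13+4=17, value 28+24=52
- B+D+E: cost 3+4+12=19, value 7+24+18=49
- D+E: cost 4+12=16, value 24+18=42
Best: 59 util.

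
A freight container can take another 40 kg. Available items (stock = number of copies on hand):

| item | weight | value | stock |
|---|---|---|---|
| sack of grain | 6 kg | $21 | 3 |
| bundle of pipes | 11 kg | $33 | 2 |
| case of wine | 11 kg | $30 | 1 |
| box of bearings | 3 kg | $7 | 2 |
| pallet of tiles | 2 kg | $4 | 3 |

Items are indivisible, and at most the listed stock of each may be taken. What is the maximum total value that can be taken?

Top feasible selections:
- 3×sack of grain + 2×bundle of pipes: weight 40, value 129
- 3×sack of grain + 1×bundle of pipes + 1×case of wine: weight 40, value 126
- 2×sack of grain + 2×bundle of pipes + 2×box of bearings: weight 40, value 122
- 2×sack of grain + 2×bundle of pipes + 3×pallet of tiles: weight 40, value 120
Best: $129.

$129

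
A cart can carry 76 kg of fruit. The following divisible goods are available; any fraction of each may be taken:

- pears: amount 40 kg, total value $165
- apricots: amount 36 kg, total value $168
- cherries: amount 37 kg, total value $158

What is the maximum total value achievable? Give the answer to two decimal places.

Take in order of value per unit:
- apricots (168/36 per unit): all 36 → value 168, running total 168.00
- cherries (158/37 per unit): all 37 → value 158, running total 326.00
- pears (165/40 per unit): 3 of 40 → value 3×165/40 = 12.3750, running total 338.38
Total 338.38.

338.38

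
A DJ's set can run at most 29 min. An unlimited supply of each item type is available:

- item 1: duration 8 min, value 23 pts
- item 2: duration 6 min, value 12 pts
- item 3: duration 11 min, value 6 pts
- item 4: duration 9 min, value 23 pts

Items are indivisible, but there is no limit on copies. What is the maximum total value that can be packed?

Best value-per-unit is item 1 at 23/8; filling with it alone gives 3×23 = 69.
Optimal mix: 2×item 1 + 2×item 2 → duration 28, value 70.

70 pts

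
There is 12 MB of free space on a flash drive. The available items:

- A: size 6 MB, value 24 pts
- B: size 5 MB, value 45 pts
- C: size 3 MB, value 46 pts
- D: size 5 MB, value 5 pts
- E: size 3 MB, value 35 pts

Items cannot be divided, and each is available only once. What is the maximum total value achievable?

Check high-value combinations within 12 MB:
- B+C+E: size 5+3+3=11, value 45+46+35=126
- A+C+E: size 6+3+3=12, value 24+46+35=105
- B+C: size 5+3=8, value 45+46=91
- C+D+E: size 3+5+3=11, value 46+5+35=86
Best: 126 pts.

126 pts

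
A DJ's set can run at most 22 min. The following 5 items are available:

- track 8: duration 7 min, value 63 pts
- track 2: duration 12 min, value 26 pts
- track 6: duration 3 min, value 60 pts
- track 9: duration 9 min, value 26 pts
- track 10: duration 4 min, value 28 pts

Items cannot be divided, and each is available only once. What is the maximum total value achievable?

Check high-value combinations within 22 min:
- track 8+track 6+track 10: duration 7+3+4=14, value 63+60+28=151
- track 8+track 6+track 9: duration 7+3+9=19, value 63+60+26=149
- track 8+track 2+track 6: duration 7+12+3=22, value 63+26+60=149
Best: 151 pts.

151 pts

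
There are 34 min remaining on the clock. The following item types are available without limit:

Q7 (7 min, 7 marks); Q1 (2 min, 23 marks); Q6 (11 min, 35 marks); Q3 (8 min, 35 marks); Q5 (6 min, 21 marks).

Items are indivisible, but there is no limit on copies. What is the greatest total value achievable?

Best value-per-unit is Q1 at 23/2, and filling with it alone uses time 17×2=34. No mix of the others beats 17×23 = 391.

391 marks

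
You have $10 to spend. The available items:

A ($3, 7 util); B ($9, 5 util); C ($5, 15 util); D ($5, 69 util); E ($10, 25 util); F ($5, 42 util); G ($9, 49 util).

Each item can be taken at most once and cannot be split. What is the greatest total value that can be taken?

111 util

Check high-value combinations within $10:
- D+F: cost 5+5=10, value 69+42=111
- C+D: cost 5+5=10, value 15+69=84
- A+D: cost 3+5=8, value 7+69=76
Best: 111 util.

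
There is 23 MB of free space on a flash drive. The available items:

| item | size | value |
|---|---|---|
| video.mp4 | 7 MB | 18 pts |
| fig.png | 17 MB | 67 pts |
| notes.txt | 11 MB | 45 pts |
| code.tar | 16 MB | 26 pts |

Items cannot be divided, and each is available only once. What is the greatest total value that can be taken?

67 pts

Check high-value combinations within 23 MB:
- fig.png: size 17, value 67
- video.mp4+notes.txt: size 7+11=18, value 18+45=63
- notes.txt: size 11, value 45
Best: 67 pts.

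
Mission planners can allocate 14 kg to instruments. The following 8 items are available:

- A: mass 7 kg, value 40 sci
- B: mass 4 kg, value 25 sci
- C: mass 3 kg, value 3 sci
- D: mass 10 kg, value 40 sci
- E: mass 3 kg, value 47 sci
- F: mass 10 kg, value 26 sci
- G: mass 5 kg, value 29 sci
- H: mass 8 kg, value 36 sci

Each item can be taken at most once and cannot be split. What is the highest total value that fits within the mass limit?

Check high-value combinations within 14 kg:
- A+B+E: mass 7+4+3=14, value 40+25+47=112
- B+E+G: mass 4+3+5=12, value 25+47+29=101
- A+C+E: mass 7+3+3=13, value 40+3+47=90
- A+E: mass 7+3=10, value 40+47=87
Best: 112 sci.

112 sci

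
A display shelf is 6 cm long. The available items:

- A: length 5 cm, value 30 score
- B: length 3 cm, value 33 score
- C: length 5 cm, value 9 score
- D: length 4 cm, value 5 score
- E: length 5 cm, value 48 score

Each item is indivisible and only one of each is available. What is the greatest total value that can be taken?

Check high-value combinations within 6 cm:
- E: length 5, value 48
- B: length 3, value 33
- A: length 5, value 30
- C: length 5, value 9
Best: 48 score.

48 score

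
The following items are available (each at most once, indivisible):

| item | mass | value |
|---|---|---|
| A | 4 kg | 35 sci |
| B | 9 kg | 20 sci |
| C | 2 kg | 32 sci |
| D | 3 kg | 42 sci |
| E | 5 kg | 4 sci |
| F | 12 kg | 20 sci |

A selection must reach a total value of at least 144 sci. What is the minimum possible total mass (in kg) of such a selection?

30

Subsets with value ≥ 144, sorted by total mass:
- A+B+C+D+F: mass 30, value 149
- A+B+C+D+E+F: mass 35, value 153
Minimum mass: 30 kg.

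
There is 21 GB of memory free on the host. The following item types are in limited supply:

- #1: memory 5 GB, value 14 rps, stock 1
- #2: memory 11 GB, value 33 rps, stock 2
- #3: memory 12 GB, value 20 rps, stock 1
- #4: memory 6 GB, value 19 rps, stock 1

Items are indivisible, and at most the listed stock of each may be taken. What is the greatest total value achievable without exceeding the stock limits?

Best selections within memory 21 and stock limits:
- 1×#2 + 1×#4: memory 17, value 52
- 1×#1 + 1×#2: memory 16, value 47
Best: 52 rps.

52 rps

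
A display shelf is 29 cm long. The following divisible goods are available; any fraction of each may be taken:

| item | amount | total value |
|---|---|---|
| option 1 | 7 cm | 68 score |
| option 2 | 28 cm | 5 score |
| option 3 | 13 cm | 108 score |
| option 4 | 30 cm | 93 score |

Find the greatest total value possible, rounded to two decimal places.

203.90

Take in order of value per unit:
- option 1 (68/7 per unit): all 7 → value 68, running total 68.00
- option 3 (108/13 per unit): all 13 → value 108, running total 176.00
- option 4 (93/30 per unit): 9 of 30 → value 9×93/30 = 27.9000, running total 203.90
Total 203.90.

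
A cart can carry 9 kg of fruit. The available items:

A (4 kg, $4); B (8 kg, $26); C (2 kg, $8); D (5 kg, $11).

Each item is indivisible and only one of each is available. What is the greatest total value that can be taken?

$26

Check high-value combinations within 9 kg:
- B: weight 8, value 26
- C+D: weight 2+5=7, value 8+11=19
- A+D: weight 4+5=9, value 4+11=15
Best: $26.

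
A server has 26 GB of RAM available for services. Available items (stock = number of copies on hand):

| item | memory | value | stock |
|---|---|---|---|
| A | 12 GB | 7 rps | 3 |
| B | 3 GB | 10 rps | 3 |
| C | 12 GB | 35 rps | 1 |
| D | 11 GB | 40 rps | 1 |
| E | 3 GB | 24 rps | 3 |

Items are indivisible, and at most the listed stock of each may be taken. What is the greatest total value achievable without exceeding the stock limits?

Top feasible selections:
- 2×B + 1×D + 3×E: memory 26, value 132
- 1×B + 1×D + 3×E: memory 23, value 122
- 3×B + 1×D + 2×E: memory 26, value 118
- 1×B + 1×C + 3×E: memory 24, value 117
Best: 132 rps.

132 rps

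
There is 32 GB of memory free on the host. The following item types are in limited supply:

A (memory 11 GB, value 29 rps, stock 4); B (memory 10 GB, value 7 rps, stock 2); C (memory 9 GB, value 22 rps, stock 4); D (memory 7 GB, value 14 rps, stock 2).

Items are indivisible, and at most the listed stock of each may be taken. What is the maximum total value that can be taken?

Best selections within memory 32 and stock limits:
- 2×A + 1×C: memory 31, value 80
- 1×A + 2×C: memory 29, value 73
- 2×A + 1×D: memory 29, value 72
- 2×C + 2×D: memory 32, value 72
Best: 80 rps.

80 rps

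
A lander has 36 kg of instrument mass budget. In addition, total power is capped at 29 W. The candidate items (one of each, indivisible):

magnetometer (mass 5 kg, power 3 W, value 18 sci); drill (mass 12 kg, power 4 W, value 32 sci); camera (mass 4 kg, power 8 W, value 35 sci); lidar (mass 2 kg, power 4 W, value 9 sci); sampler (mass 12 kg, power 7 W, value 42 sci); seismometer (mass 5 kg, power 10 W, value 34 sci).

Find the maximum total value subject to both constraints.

143 sci

Feasible sets respecting both limits:
- drill+camera+sampler+seismometer: mass 33, power 29, value 143
- magnetometer+drill+camera+lidar+sampler: mass 35, power 26, value 136
- magnetometer+drill+lidar+sampler+seismometer: mass 36, power 28, value 135
Best: 143 sci.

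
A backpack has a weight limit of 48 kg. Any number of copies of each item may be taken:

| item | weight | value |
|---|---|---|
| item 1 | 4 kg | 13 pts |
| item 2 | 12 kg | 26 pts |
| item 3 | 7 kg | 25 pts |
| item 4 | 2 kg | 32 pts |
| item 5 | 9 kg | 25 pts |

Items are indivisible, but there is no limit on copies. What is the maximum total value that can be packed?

Best value-per-unit is item 4 at 32/2, and filling with it alone uses weight 24×2=48. No mix of the others beats 24×32 = 768.

768 pts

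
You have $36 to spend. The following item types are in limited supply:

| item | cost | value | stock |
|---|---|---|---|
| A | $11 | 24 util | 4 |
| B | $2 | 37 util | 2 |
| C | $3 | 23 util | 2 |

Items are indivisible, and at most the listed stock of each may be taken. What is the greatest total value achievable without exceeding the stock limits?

Top feasible selections:
- 2×A + 2×B + 2×C: cost 32, value 168
- 2×A + 2×B + 1×C: cost 29, value 145
- 1×A + 2×B + 2×C: cost 21, value 144
- 2×A + 1×B + 2×C: cost 30, value 131
Best: 168 util.

168 util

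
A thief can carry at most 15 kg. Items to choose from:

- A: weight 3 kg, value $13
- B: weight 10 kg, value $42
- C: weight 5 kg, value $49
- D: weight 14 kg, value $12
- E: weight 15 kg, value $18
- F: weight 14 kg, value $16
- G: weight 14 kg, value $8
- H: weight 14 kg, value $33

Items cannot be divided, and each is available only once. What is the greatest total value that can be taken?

Check high-value combinations within 15 kg:
- B+C: weight 10+5=15, value 42+49=91
- A+C: weight 3+5=8, value 13+49=62
- A+B: weight 3+10=13, value 13+42=55
Best: $91.

$91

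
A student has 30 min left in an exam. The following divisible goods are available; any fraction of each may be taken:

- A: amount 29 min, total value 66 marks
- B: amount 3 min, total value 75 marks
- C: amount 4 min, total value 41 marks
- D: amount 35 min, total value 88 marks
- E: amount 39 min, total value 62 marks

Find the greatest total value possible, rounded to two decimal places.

Take in order of value per unit:
- B (75/3 per unit): all 3 → value 75, running total 75.00
- C (41/4 per unit): all 4 → value 41, running total 116.00
- D (88/35 per unit): 23 of 35 → value 23×88/35 = 57.8286, running total 173.83
Total 173.83.

173.83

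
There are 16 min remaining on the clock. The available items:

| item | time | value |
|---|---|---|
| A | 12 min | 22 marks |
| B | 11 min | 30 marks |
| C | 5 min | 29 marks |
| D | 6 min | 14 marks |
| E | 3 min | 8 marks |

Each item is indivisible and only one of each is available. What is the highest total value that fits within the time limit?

Check high-value combinations within 16 min:
- B+C: time 11+5=16, value 30+29=59
- C+D+E: time 5+6+3=14, value 29+14+8=51
- C+D: time 5+6=11, value 29+14=43
Best: 59 marks.

59 marks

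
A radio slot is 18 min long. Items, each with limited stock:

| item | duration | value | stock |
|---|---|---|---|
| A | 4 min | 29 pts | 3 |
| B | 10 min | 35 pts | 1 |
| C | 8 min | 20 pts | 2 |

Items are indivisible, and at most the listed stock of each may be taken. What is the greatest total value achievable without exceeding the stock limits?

Best selections within duration 18 and stock limits:
- 2×A + 1×B: duration 18, value 93
- 3×A: duration 12, value 87
- 2×A + 1×C: duration 16, value 78
- 1×A + 1×B: duration 14, value 64
Best: 93 pts.

93 pts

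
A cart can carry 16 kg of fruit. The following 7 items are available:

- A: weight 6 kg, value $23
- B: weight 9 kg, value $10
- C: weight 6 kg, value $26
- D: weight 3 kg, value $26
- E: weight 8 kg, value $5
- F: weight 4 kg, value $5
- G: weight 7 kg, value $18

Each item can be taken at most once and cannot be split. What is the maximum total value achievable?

$75

Check high-value combinations within 16 kg:
- A+C+D: weight 6+6+3=15, value 23+26+26=75
- C+D+G: weight 6+3+7=16, value 26+26+18=70
- A+D+G: weight 6+3+7=16, value 23+26+18=67
- C+D+F: weight 6+3+4=13, value 26+26+5=57
- A+D+F: weight 6+3+4=13, value 23+26+5=54
Best: $75.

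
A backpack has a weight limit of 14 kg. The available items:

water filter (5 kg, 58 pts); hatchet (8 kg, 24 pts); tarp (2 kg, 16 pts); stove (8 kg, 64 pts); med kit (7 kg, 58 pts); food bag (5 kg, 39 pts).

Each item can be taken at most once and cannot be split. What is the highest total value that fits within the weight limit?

This is a 0/1 knapsack; check combinations near the capacity.
- water filter+tarp+med kit: weight 5+2+7=14, value 58+16+58=132
- water filter+stove: weight 5+8=13, value 58+64=122
- water filter+med kit: weight 5+7=12, value 58+58=116
Best: 132 pts.

132 pts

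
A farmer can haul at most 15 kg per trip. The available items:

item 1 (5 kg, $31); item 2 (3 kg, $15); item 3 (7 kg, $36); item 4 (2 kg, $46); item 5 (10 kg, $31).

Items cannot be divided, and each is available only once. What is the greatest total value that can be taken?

$113

This is a 0/1 knapsack; check combinations near the capacity.
- item 1+item 3+item 4: weight 5+7+2=14, value 31+36+46=113
- item 2+item 3+item 4: weight 3+7+2=12, value 15+36+46=97
- item 1+item 2+item 4: weight 5+3+2=10, value 31+15+46=92
- item 2+item 4+item 5: weight 3+2+10=15, value 15+46+31=92
- item 3+item 4: weight 7+2=9, value 36+46=82
Best: $113.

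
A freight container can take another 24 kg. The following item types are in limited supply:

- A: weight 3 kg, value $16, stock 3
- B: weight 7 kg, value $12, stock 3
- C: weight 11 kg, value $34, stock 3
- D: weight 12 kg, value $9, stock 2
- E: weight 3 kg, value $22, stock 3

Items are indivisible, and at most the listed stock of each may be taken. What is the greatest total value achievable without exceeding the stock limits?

Top feasible selections:
- 1×A + 1×C + 3×E: weight 23, value 116
- 3×A + 3×E: weight 18, value 114
- 2×A + 1×B + 3×E: weight 22, value 110
Best: $116.

$116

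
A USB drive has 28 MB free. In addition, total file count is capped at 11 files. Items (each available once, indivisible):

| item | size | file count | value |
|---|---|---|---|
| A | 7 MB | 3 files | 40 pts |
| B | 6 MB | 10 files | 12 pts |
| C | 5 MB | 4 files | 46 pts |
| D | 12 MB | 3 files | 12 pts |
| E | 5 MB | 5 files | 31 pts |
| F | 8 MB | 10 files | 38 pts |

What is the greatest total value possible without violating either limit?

98 pts

Feasible sets respecting both limits:
- A+C+D: size 24, file count 10, value 98
- A+C: size 12, file count 7, value 86
- A+D+E: size 24, file count 11, value 83
- C+E: size 10, file count 9, value 77
Best: 98 pts.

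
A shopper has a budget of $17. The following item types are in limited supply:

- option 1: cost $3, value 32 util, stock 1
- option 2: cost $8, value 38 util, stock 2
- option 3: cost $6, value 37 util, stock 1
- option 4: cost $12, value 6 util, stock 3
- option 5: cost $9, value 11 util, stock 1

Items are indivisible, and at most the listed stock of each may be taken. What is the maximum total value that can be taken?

107 util

Top feasible selections:
- 1×option 1 + 1×option 2 + 1×option 3: cost 17, value 107
- 2×option 2: cost 16, value 76
Best: 107 util.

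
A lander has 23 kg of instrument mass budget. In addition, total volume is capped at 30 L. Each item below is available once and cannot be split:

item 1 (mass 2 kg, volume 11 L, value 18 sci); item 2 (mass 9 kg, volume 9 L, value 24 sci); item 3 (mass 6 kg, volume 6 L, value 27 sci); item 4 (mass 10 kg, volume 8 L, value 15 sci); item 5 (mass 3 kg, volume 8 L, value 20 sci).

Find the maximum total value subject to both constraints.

71 sci

Feasible sets respecting both limits:
- item 2+item 3+item 5: mass 18, volume 23, value 71
- item 1+item 2+item 3: mass 17, volume 26, value 69
- item 1+item 3+item 5: mass 11, volume 25, value 65
Best: 71 sci.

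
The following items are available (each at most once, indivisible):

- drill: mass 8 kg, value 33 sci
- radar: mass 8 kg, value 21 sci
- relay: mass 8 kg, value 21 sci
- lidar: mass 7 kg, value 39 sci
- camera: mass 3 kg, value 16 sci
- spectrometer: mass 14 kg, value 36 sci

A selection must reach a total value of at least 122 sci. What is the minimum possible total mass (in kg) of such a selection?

Subsets with value ≥ 122, sorted by total mass:
- drill+lidar+camera+spectrometer: mass 32, value 124
- drill+radar+relay+lidar+camera: mass 34, value 130
- drill+radar+lidar+spectrometer: mass 37, value 129
- drill+relay+lidar+spectrometer: mass 37, value 129
Minimum mass: 32 kg.

32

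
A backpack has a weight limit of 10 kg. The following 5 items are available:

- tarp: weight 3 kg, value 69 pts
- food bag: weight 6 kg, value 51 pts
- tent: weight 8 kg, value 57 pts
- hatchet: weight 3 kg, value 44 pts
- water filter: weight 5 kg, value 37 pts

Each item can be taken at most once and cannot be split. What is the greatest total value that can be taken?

120 pts

Check high-value combinations within 10 kg:
- tarp+food bag: weight 3+6=9, value 69+51=120
- tarp+hatchet: weight 3+3=6, value 69+44=113
- tarp+water filter: weight 3+5=8, value 69+37=106
- food bag+hatchet: weight 6+3=9, value 51+44=95
- hatchet+water filter: weight 3+5=8, value 44+37=81
Best: 120 pts.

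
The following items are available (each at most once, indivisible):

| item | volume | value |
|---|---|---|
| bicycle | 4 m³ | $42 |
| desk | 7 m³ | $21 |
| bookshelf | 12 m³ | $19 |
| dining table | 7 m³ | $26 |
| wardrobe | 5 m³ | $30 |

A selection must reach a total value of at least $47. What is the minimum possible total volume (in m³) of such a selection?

9

Subsets with value ≥ 47, sorted by total volume:
- bicycle+wardrobe: volume 9, value 72
- bicycle+dining table: volume 11, value 68
- bicycle+desk: volume 11, value 63
Minimum volume: 9 m³.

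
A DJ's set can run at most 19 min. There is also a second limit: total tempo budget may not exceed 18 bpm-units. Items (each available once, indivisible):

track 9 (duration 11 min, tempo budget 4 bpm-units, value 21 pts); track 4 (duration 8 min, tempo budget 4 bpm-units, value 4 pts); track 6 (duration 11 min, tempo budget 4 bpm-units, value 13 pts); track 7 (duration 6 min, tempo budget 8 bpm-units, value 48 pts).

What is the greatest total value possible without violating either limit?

69 pts

Feasible sets respecting both limits:
- track 9+track 7: duration 17, tempo budget 12, value 69
- track 6+track 7: duration 17, tempo budget 12, value 61
- track 4+track 7: duration 14, tempo budget 12, value 52
Best: 69 pts.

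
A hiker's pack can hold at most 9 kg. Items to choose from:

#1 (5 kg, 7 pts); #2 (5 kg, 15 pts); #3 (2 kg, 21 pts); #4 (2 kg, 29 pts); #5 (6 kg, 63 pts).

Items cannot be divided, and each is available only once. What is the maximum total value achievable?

Check high-value combinations within 9 kg:
- #4+#5: weight 2+6=8, value 29+63=92
- #3+#5: weight 2+6=8, value 21+63=84
- #2+#3+#4: weight 5+2+2=9, value 15+21+29=65
- #5: weight 6, value 63
- #1+#3+#4: weight 5+2+2=9, value 7+21+29=57
Best: 92 pts.

92 pts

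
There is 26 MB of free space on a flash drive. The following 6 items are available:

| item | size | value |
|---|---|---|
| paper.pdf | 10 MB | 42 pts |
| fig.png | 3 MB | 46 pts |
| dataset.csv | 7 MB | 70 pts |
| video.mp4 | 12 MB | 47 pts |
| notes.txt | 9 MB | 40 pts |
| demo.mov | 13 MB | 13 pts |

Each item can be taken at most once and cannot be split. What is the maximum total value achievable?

163 pts

Check high-value combinations within 26 MB:
- fig.png+dataset.csv+video.mp4: size 3+7+12=22, value 46+70+47=163
- paper.pdf+fig.png+dataset.csv: size 10+3+7=20, value 42+46+70=158
- fig.png+dataset.csv+notes.txt: size 3+7+9=19, value 46+70+40=156
- paper.pdf+dataset.csv+notes.txt: size 10+7+9=26, value 42+70+40=152
- paper.pdf+fig.png+video.mp4: size 10+3+12=25, value 42+46+47=135
Best: 163 pts.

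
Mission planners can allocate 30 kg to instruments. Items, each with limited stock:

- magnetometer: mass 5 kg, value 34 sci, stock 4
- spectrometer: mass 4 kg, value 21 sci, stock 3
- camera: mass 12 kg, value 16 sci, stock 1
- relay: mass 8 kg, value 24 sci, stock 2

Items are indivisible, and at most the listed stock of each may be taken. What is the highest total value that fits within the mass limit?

Best selections within mass 30 and stock limits:
- 4×magnetometer + 2×spectrometer: mass 28, value 178
- 3×magnetometer + 3×spectrometer: mass 27, value 165
- 4×magnetometer + 1×relay: mass 28, value 160
- 4×magnetometer + 1×spectrometer: mass 24, value 157
Best: 178 sci.

178 sci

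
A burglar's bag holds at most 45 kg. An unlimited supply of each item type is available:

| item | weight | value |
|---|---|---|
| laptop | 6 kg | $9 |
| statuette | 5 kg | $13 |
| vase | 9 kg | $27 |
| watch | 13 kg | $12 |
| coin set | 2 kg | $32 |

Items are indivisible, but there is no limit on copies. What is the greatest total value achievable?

Best value-per-unit is coin set at 32/2, and filling with it alone uses weight 22×2=44. No mix of the others beats 22×32 = 704.

$704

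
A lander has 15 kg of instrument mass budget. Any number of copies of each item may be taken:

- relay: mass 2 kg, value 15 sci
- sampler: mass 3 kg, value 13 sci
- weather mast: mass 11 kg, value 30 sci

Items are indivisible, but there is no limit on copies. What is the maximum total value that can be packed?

105 sci

Best value-per-unit is relay at 15/2, and filling with it alone uses mass 7×2=14. No mix of the others beats 7×15 = 105.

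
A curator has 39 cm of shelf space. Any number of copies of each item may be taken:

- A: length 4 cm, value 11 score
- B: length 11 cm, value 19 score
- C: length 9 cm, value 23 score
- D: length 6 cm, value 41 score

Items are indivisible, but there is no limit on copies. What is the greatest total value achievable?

246 score

Best value-per-unit is D at 41/6, and filling with it alone uses length 6×6=36. No mix of the others beats 6×41 = 246.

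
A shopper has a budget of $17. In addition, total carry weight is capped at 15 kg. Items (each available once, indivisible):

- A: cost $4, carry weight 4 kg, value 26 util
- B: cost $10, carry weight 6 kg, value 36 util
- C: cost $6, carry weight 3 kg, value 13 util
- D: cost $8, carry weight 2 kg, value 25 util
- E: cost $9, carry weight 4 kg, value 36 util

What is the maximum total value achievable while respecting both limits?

62 util

Feasible sets respecting both limits:
- A+B: cost 14, carry weight 10, value 62
- A+E: cost 13, carry weight 8, value 62
- D+E: cost 17, carry weight 6, value 61
- A+D: cost 12, carry weight 6, value 51
Best: 62 util.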